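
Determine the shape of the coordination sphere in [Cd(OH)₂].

Summing ligand charges against the 0 overall charge gives an oxidation state of +2 for cadmium.
Cd sits in group 12, so the d-electron count is 12 − 2 = 10.
With 2 monodentate ligands the coordination number is 2.
A d¹⁰ ion with only two ligands adopts a linear arrangement (sp hybridisation; no CFSE preference).

linear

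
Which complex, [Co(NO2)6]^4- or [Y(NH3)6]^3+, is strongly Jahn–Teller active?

[Co(NO2)6]^4-: Ligand charges: each nitro (N-bound nitrite) is −1. With an overall charge of −4 the cobalt centre must be in the +2 oxidation state. Cobalt is a group-9 element; Co(II) is therefore d⁷. Nitro (N-bound nitrite) is a strong-field ligand (high in the spectrochemical series) for a first-row metal, so the complex is low-spin. The t₂g⁶e_g¹ (low-spin) configuration has an unevenly filled e_g set; the Jahn–Teller theorem predicts a tetragonal distortion (typically axial elongation) to lift the degeneracy.
[Y(NH3)6]^3+: Summing ligand charges against the +3 overall charge gives an oxidation state of +3 for yttrium. Group 3 minus oxidation state 3 gives a d⁰ configuration. The d⁰ configuration leaves the e_g set evenly filled (or empty) — no strong Jahn–Teller driving force.

[Co(NO2)6]^4-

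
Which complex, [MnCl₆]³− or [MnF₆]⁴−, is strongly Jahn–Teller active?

[MnCl₆]³−: Ligand charges: each chloride is −1. With an overall charge of −3 the manganese centre must be in the +3 oxidation state. Manganese is a group-7 element; Mn(III) is therefore d⁴. Chloride is a weak-field ligand for a first-row metal, so the complex is high-spin. The t₂g³e_g¹ (high-spin) configuration has an unevenly filled e_g set; the Jahn–Teller theorem predicts a tetragonal distortion (typically axial elongation) to lift the degeneracy.
[MnF₆]⁴−: Ligand charges: each fluoride is −1. With an overall charge of −4 the manganese centre must be in the +2 oxidation state. Manganese is a group-7 element; Mn(II) is therefore d⁵. Fluoride is a weak-field ligand for a first-row metal, so the complex is high-spin. The d⁵ configuration leaves the e_g set evenly filled (or empty) — no strong Jahn–Teller driving force.

[MnCl₆]³−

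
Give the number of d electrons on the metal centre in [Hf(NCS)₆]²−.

d0

Each isothiocyanate is −1; balancing the −2 overall charge requires Hf(IV).
Hafnium is a group-4 element; Hf(IV) is therefore d⁰.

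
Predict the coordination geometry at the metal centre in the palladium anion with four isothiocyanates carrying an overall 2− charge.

square planar

Each isothiocyanate is −1; balancing the −2 overall charge requires Pd(II).
Palladium is a group-10 element; Pd(II) is therefore d⁸.
With 4 monodentate ligands the coordination number is 4.
A 4d d⁸ ion has a large crystal-field splitting; square planar leaves the high-energy d_{x²−y²} orbital empty and maximises CFSE.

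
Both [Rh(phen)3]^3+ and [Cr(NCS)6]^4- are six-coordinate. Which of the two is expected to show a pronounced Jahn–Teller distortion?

[Rh(phen)3]^3+: Ligand charges: 1,10-phenanthroline is neutral. With an overall charge of +3 the rhodium centre must be in the +3 oxidation state. Rhodium is a group-9 element; Rh(III) is therefore d⁶. A 4d ion has a large Δₒ and is invariably low-spin. The d⁶ configuration leaves the e_g set evenly filled (or empty) — no strong Jahn–Teller driving force.
[Cr(NCS)6]^4-: Each isothiocyanate is −1; balancing the −4 overall charge requires Cr(II). Cr sits in group 6, so the d-electron count is 6 − 2 = 4. Isothiocyanate is a weak-field ligand for a first-row metal, so the complex is high-spin. The t₂g³e_g¹ (high-spin) configuration has an unevenly filled e_g set; the Jahn–Teller theorem predicts a tetragonal distortion (typically axial elongation) to lift the degeneracy.

[Cr(NCS)6]^4-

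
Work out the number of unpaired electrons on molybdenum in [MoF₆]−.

1

Ligand charges: each fluoride is −1. With an overall charge of −1 the molybdenum centre must be in the +5 oxidation state.
Mo sits in group 6, so the d-electron count is 6 − 5 = 1.
In an octahedral field the d¹ configuration is t₂g¹e_g⁰ (only one arrangement possible), giving 1 unpaired electron.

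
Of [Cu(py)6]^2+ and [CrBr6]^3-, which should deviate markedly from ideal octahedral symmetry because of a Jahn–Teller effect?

[Cu(py)6]^2+

[Cu(py)6]^2+: Summing ligand charges against the +2 overall charge gives an oxidation state of +2 for copper. Copper is a group-11 element; Cu(II) is therefore d⁹. The t₂g⁶e_g³ configuration has an unevenly filled e_g set; the Jahn–Teller theorem predicts a tetragonal distortion (typically axial elongation) to lift the degeneracy.
[CrBr6]^3-: Summing ligand charges against the −3 overall charge gives an oxidation state of +3 for chromium. Cr sits in group 6, so the d-electron count is 6 − 3 = 3. The d³ configuration leaves the e_g set evenly filled (or empty) — no strong Jahn–Teller driving force.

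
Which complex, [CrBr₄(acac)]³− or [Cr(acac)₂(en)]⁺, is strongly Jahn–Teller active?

[CrBr₄(acac)]³−

[CrBr₄(acac)]³−: Ligand charges: each bromide is −1; each acetylacetonate is −1. With an overall charge of −3 the chromium centre must be in the +2 oxidation state. Chromium is a group-6 element; Cr(II) is therefore d⁴. Acetylacetonate and bromide are weak-field ligands for a first-row metal, so the complex is high-spin. The t₂g³e_g¹ (high-spin) configuration has an unevenly filled e_g set; the Jahn–Teller theorem predicts a tetragonal distortion (typically axial elongation) to lift the degeneracy.
[Cr(acac)₂(en)]⁺: Summing ligand charges against the +1 overall charge gives an oxidation state of +3 for chromium. Cr sits in group 6, so the d-electron count is 6 − 3 = 3. The d³ configuration leaves the e_g set evenly filled (or empty) — no strong Jahn–Teller driving force.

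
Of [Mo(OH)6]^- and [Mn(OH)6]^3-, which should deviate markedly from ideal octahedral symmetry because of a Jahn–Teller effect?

[Mo(OH)6]^-: Each hydroxide is −1; balancing the −1 overall charge requires Mo(V). Group 6 minus oxidation state 5 gives a d¹ configuration. The d¹ configuration leaves the e_g set evenly filled (or empty) — no strong Jahn–Teller driving force.
[Mn(OH)6]^3-: Ligand charges: each hydroxide is −1. With an overall charge of −3 the manganese centre must be in the +3 oxidation state. Manganese is a group-7 element; Mn(III) is therefore d⁴. Hydroxide is a weak-field ligand for a first-row metal, so the complex is high-spin. The t₂g³e_g¹ (high-spin) configuration has an unevenly filled e_g set; the Jahn–Teller theorem predicts a tetragonal distortion (typically axial elongation) to lift the degeneracy.

[Mn(OH)6]^3-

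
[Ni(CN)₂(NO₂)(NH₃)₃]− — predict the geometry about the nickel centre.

octahedral

Each cyanide is −1; each nitro (N-bound nitrite) is −1; ammonia is neutral; balancing the −1 overall charge requires Ni(II).
Ni sits in group 10, so the d-electron count is 10 − 2 = 8.
With 6 monodentate ligands the coordination number is 6.
Six donors around a single metal centre give an octahedral coordination sphere.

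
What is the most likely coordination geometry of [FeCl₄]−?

tetrahedral

Summing ligand charges against the −1 overall charge gives an oxidation state of +3 for iron.
Iron is a group-8 element; Fe(III) is therefore d⁵.
With 4 monodentate ligands the coordination number is 4.
Chloride is a weak-field ligand.
A high-spin d⁵ ion has zero CFSE in either geometry, so four ligands adopt the sterically favoured tetrahedral geometry.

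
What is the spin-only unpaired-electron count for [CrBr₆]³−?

Each bromide is −1; balancing the −3 overall charge requires Cr(III).
Cr sits in group 6, so the d-electron count is 6 − 3 = 3.
In an octahedral field the d³ configuration is t₂g³e_g⁰ (only one arrangement possible), giving 3 unpaired electrons.

3 unpaired electrons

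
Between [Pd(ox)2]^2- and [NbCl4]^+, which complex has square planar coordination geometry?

For [Pd(ox)2]^2-: Ligand charges: each oxalate is −2. With an overall charge of −2 the palladium centre must be in the +2 oxidation state. Group 10 minus oxidation state 2 gives a d⁸ configuration. A 4d d⁸ ion has a large crystal-field splitting; square planar leaves the high-energy d_{x²−y²} orbital empty and maximises CFSE. → square planar.
For [NbCl4]^+: Each chloride is −1; balancing the +1 overall charge requires Nb(V). Nb sits in group 5, so the d-electron count is 5 − 5 = 0. A d⁰ ion has no crystal-field stabilisation preference between square planar and tetrahedral, so four ligands adopt the sterically favoured tetrahedral geometry. → tetrahedral.

[Pd(ox)2]^2-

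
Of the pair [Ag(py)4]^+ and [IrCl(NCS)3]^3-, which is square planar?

[IrCl(NCS)3]^3-

For [Ag(py)4]^+: Pyridine is neutral; balancing the +1 overall charge requires Ag(I). Silver is a group-11 element; Ag(I) is therefore d¹⁰. A d¹⁰ ion has no crystal-field stabilisation preference between square planar and tetrahedral, so four ligands adopt the sterically favoured tetrahedral geometry. → tetrahedral.
For [IrCl(NCS)3]^3-: Summing ligand charges against the −3 overall charge gives an oxidation state of +1 for iridium. Group 9 minus oxidation state 1 gives a d⁸ configuration. A 5d d⁸ ion has a large crystal-field splitting; square planar leaves the high-energy d_{x²−y²} orbital empty and maximises CFSE. → square planar.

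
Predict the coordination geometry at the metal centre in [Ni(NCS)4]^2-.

Ligand charges: each isothiocyanate is −1. With an overall charge of −2 the nickel centre must be in the +2 oxidation state.
Ni sits in group 10, so the d-electron count is 10 − 2 = 8.
With 4 monodentate ligands the coordination number is 4.
Isothiocyanate is a weak-field ligand.
With weak-field ligands the CFSE gain from square planar is small, so a 3d d⁸ ion takes the sterically preferred tetrahedral geometry.

tetrahedral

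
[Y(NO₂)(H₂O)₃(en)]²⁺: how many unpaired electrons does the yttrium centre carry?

0 unpaired electrons

Summing ligand charges against the +2 overall charge gives an oxidation state of +3 for yttrium.
Y sits in group 3, so the d-electron count is 3 − 3 = 0.
Counting donor atoms: 1×nitro (N-bound nitrite) (monodentate) → 1 donor; 3×water (monodentate) → 3 donors; 1×ethylenediamine (bidentate) → 2 donors. Coordination number = 6.
In an octahedral field the d⁰ configuration is t₂g⁰e_g⁰, giving 0 unpaired electrons.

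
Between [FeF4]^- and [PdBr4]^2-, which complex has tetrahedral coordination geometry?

For [FeF4]^-: Summing ligand charges against the −1 overall charge gives an oxidation state of +3 for iron. Fe sits in group 8, so the d-electron count is 8 − 3 = 5. A high-spin d⁵ ion has zero CFSE in either geometry, so four ligands adopt the sterically favoured tetrahedral geometry. → tetrahedral.
For [PdBr4]^2-: Summing ligand charges against the −2 overall charge gives an oxidation state of +2 for palladium. Palladium is a group-10 element; Pd(II) is therefore d⁸. A 4d d⁸ ion has a large crystal-field splitting; square planar leaves the high-energy d_{x²−y²} orbital empty and maximises CFSE. → square planar.

[FeF4]^-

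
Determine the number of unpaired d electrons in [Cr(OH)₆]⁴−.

Each hydroxide is −1; balancing the −4 overall charge requires Cr(II).
Cr sits in group 6, so the d-electron count is 6 − 2 = 4.
The spin state decides the count: Hydroxide is a weak-field ligand for a first-row metal, so the complex is high-spin.
An octahedral high-spin d⁴ ion is t₂g³e_g¹, giving 4 unpaired electrons.

4 unpaired electrons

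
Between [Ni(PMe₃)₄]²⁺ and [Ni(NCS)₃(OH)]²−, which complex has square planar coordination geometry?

[Ni(PMe₃)₄]²⁺

For [Ni(PMe₃)₄]²⁺: Summing ligand charges against the +2 overall charge gives an oxidation state of +2 for nickel. Ni sits in group 10, so the d-electron count is 10 − 2 = 8. Trimethylphosphine is a strong-field ligand (high in the spectrochemical series). A 3d d⁸ ion with strong-field ligands gains enough CFSE to favour square planar over tetrahedral. → square planar.
For [Ni(NCS)₃(OH)]²−: Each isothiocyanate is −1; each hydroxide is −1; balancing the −2 overall charge requires Ni(II). Group 10 minus oxidation state 2 gives a d⁸ configuration. Hydroxide and isothiocyanate are weak-field ligands. With weak-field ligands the CFSE gain from square planar is small, so a 3d d⁸ ion takes the sterically preferred tetrahedral geometry. → tetrahedral.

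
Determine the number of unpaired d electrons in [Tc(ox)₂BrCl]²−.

3 unpaired electrons

Summing ligand charges against the −2 overall charge gives an oxidation state of +4 for technetium.
Technetium is a group-7 element; Tc(IV) is therefore d³.
Counting donor atoms: 2×oxalate (bidentate) → 4 donors; 1×bromide (monodentate) → 1 donor; 1×chloride (monodentate) → 1 donor. Coordination number = 6.
In an octahedral field the d³ configuration is t₂g³e_g⁰ (only one arrangement possible), giving 3 unpaired electrons.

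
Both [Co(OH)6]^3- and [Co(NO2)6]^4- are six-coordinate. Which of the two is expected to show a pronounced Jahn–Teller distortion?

[Co(NO2)6]^4-

[Co(OH)6]^3-: Ligand charges: each hydroxide is −1. With an overall charge of −3 the cobalt centre must be in the +3 oxidation state. Co sits in group 9, so the d-electron count is 9 − 3 = 6. Co(III) has an exceptionally large octahedral splitting and is low-spin with essentially every ligand except fluoride. The d⁶ configuration leaves the e_g set evenly filled (or empty) — no strong Jahn–Teller driving force.
[Co(NO2)6]^4-: Ligand charges: each nitro (N-bound nitrite) is −1. With an overall charge of −4 the cobalt centre must be in the +2 oxidation state. Cobalt is a group-9 element; Co(II) is therefore d⁷. Nitro (N-bound nitrite) is a strong-field ligand (high in the spectrochemical series) for a first-row metal, so the complex is low-spin. The t₂g⁶e_g¹ (low-spin) configuration has an unevenly filled e_g set; the Jahn–Teller theorem predicts a tetragonal distortion (typically axial elongation) to lift the degeneracy.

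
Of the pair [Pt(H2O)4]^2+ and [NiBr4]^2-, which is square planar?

[Pt(H2O)4]^2+

For [Pt(H2O)4]^2+: Ligand charges: water is neutral. With an overall charge of +2 the platinum centre must be in the +2 oxidation state. Pt sits in group 10, so the d-electron count is 10 − 2 = 8. A 5d d⁸ ion has a large crystal-field splitting; square planar leaves the high-energy d_{x²−y²} orbital empty and maximises CFSE. → square planar.
For [NiBr4]^2-: Ligand charges: each bromide is −1. With an overall charge of −2 the nickel centre must be in the +2 oxidation state. Ni sits in group 10, so the d-electron count is 10 − 2 = 8. Bromide is a weak-field ligand. With weak-field ligands the CFSE gain from square planar is small, so a 3d d⁸ ion takes the sterically preferred tetrahedral geometry. → tetrahedral.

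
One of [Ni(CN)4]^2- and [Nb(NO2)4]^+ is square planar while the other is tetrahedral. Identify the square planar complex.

[Ni(CN)4]^2-

For [Ni(CN)4]^2-: Each cyanide is −1; balancing the −2 overall charge requires Ni(II). Group 10 minus oxidation state 2 gives a d⁸ configuration. Cyanide is a strong-field ligand (high in the spectrochemical series). A 3d d⁸ ion with strong-field ligands gains enough CFSE to favour square planar over tetrahedral. → square planar.
For [Nb(NO2)4]^+: Each nitro (N-bound nitrite) is −1; balancing the +1 overall charge requires Nb(V). Niobium is a group-5 element; Nb(V) is therefore d⁰. A d⁰ ion has no crystal-field stabilisation preference between square planar and tetrahedral, so four ligands adopt the sterically favoured tetrahedral geometry. → tetrahedral.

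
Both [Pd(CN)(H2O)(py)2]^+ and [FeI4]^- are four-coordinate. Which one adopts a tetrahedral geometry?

For [Pd(CN)(H2O)(py)2]^+: Each cyanide is −1; water is neutral; pyridine is neutral; balancing the +1 overall charge requires Pd(II). Group 10 minus oxidation state 2 gives a d⁸ configuration. A 4d d⁸ ion has a large crystal-field splitting; square planar leaves the high-energy d_{x²−y²} orbital empty and maximises CFSE. → square planar.
For [FeI4]^-: Ligand charges: each iodide is −1. With an overall charge of −1 the iron centre must be in the +3 oxidation state. Fe sits in group 8, so the d-electron count is 8 − 3 = 5. A high-spin d⁵ ion has zero CFSE in either geometry, so four ligands adopt the sterically favoured tetrahedral geometry. → tetrahedral.

[FeI4]^-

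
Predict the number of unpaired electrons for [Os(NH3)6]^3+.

1 unpaired electron

Ammonia is neutral; balancing the +3 overall charge requires Os(III).
Osmium is a group-8 element; Os(III) is therefore d⁵.
The spin state decides the count: a 5d ion has a large Δₒ and is invariably low-spin.
An octahedral low-spin d⁵ ion is t₂g⁵e_g⁰, giving 1 unpaired electron.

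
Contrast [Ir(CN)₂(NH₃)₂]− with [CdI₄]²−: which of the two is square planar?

[Ir(CN)₂(NH₃)₂]−

For [Ir(CN)₂(NH₃)₂]−: Summing ligand charges against the −1 overall charge gives an oxidation state of +1 for iridium. Group 9 minus oxidation state 1 gives a d⁸ configuration. A 5d d⁸ ion has a large crystal-field splitting; square planar leaves the high-energy d_{x²−y²} orbital empty and maximises CFSE. → square planar.
For [CdI₄]²−: Ligand charges: each iodide is −1. With an overall charge of −2 the cadmium centre must be in the +2 oxidation state. Cadmium is a group-12 element; Cd(II) is therefore d¹⁰. A d¹⁰ ion has no crystal-field stabilisation preference between square planar and tetrahedral, so four ligands adopt the sterically favoured tetrahedral geometry. → tetrahedral.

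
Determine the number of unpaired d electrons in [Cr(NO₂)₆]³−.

3 unpaired electrons

Summing ligand charges against the −3 overall charge gives an oxidation state of +3 for chromium.
Chromium is a group-6 element; Cr(III) is therefore d³.
In an octahedral field the d³ configuration is t₂g³e_g⁰ (only one arrangement possible), giving 3 unpaired electrons.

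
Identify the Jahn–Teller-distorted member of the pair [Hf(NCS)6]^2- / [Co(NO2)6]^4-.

[Hf(NCS)6]^2-: Each isothiocyanate is −1; balancing the −2 overall charge requires Hf(IV). Group 4 minus oxidation state 4 gives a d⁰ configuration. The d⁰ configuration leaves the e_g set evenly filled (or empty) — no strong Jahn–Teller driving force.
[Co(NO2)6]^4-: Each nitro (N-bound nitrite) is −1; balancing the −4 overall charge requires Co(II). Cobalt is a group-9 element; Co(II) is therefore d⁷. Nitro (N-bound nitrite) is a strong-field ligand (high in the spectrochemical series) for a first-row metal, so the complex is low-spin. The t₂g⁶e_g¹ (low-spin) configuration has an unevenly filled e_g set; the Jahn–Teller theorem predicts a tetragonal distortion (typically axial elongation) to lift the degeneracy.

[Co(NO2)6]^4-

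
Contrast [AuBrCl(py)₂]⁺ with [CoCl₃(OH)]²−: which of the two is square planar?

[AuBrCl(py)₂]⁺

For [AuBrCl(py)₂]⁺: Summing ligand charges against the +1 overall charge gives an oxidation state of +3 for gold. Au sits in group 11, so the d-electron count is 11 − 3 = 8. A 5d d⁸ ion has a large crystal-field splitting; square planar leaves the high-energy d_{x²−y²} orbital empty and maximises CFSE. → square planar.
For [CoCl₃(OH)]²−: Ligand charges: each chloride is −1; each hydroxide is −1. With an overall charge of −2 the cobalt centre must be in the +2 oxidation state. Cobalt is a group-9 element; Co(II) is therefore d⁷. For a high-spin 3d d⁷ ion with weak-field ligands the small Δₜ gives little square-planar CFSE advantage, so four ligands adopt the sterically favoured tetrahedral geometry. → tetrahedral.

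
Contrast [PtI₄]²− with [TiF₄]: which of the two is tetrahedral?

For [PtI₄]²−: Summing ligand charges against the −2 overall charge gives an oxidation state of +2 for platinum. Platinum is a group-10 element; Pt(II) is therefore d⁸. A 5d d⁸ ion has a large crystal-field splitting; square planar leaves the high-energy d_{x²−y²} orbital empty and maximises CFSE. → square planar.
For [TiF₄]: Each fluoride is −1; balancing the 0 overall charge requires Ti(IV). Titanium is a group-4 element; Ti(IV) is therefore d⁰. A d⁰ ion has no crystal-field stabilisation preference between square planar and tetrahedral, so four ligands adopt the sterically favoured tetrahedral geometry. → tetrahedral.

[TiF₄]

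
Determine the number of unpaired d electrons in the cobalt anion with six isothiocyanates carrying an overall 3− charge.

0 unpaired electrons

Ligand charges: each isothiocyanate is −1. With an overall charge of −3 the cobalt centre must be in the +3 oxidation state.
Co sits in group 9, so the d-electron count is 9 − 3 = 6.
The spin state decides the count: Co(III) has an exceptionally large octahedral splitting and is low-spin with essentially every ligand except fluoride.
An octahedral low-spin d⁶ ion is t₂g⁶e_g⁰, giving 0 unpaired electrons.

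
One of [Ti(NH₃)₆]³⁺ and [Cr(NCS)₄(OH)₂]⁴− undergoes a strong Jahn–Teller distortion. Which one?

[Cr(NCS)₄(OH)₂]⁴−

[Ti(NH₃)₆]³⁺: Ligand charges: ammonia is neutral. With an overall charge of +3 the titanium centre must be in the +3 oxidation state. Group 4 minus oxidation state 3 gives a d¹ configuration. The d¹ configuration leaves the e_g set evenly filled (or empty) — no strong Jahn–Teller driving force.
[Cr(NCS)₄(OH)₂]⁴−: Ligand charges: each isothiocyanate is −1; each hydroxide is −1. With an overall charge of −4 the chromium centre must be in the +2 oxidation state. Cr sits in group 6, so the d-electron count is 6 − 2 = 4. Hydroxide and isothiocyanate are weak-field ligands for a first-row metal, so the complex is high-spin. The t₂g³e_g¹ (high-spin) configuration has an unevenly filled e_g set; the Jahn–Teller theorem predicts a tetragonal distortion (typically axial elongation) to lift the degeneracy.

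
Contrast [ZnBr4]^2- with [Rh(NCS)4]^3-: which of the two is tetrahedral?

[ZnBr4]^2-

For [ZnBr4]^2-: Each bromide is −1; balancing the −2 overall charge requires Zn(II). Group 12 minus oxidation state 2 gives a d¹⁰ configuration. A d¹⁰ ion has no crystal-field stabilisation preference between square planar and tetrahedral, so four ligands adopt the sterically favoured tetrahedral geometry. → tetrahedral.
For [Rh(NCS)4]^3-: Each isothiocyanate is −1; balancing the −3 overall charge requires Rh(I). Rhodium is a group-9 element; Rh(I) is therefore d⁸. A 4d d⁸ ion has a large crystal-field splitting; square planar leaves the high-energy d_{x²−y²} orbital empty and maximises CFSE. → square planar.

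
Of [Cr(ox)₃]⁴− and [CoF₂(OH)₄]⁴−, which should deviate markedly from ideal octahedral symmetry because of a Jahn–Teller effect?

[Cr(ox)₃]⁴−

[Cr(ox)₃]⁴−: Ligand charges: each oxalate is −2. With an overall charge of −4 the chromium centre must be in the +2 oxidation state. Group 6 minus oxidation state 2 gives a d⁴ configuration. Oxalate is a weak-field ligand for a first-row metal, so the complex is high-spin. The t₂g³e_g¹ (high-spin) configuration has an unevenly filled e_g set; the Jahn–Teller theorem predicts a tetragonal distortion (typically axial elongation) to lift the degeneracy.
[CoF₂(OH)₄]⁴−: Summing ligand charges against the −4 overall charge gives an oxidation state of +2 for cobalt. Group 9 minus oxidation state 2 gives a d⁷ configuration. Fluoride and hydroxide are weak-field ligands for a first-row metal, so the complex is high-spin. The d⁷ configuration leaves the e_g set evenly filled (or empty) — no strong Jahn–Teller driving force.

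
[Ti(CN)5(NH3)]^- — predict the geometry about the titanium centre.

Summing ligand charges against the −1 overall charge gives an oxidation state of +4 for titanium.
Ti sits in group 4, so the d-electron count is 4 − 4 = 0.
Coordination number: 6.
Six donors around a single metal centre give an octahedral coordination sphere.

octahedral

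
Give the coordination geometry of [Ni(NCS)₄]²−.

Summing ligand charges against the −2 overall charge gives an oxidation state of +2 for nickel.
Group 10 minus oxidation state 2 gives a d⁸ configuration.
Coordination number: 4.
Isothiocyanate is a weak-field ligand.
With weak-field ligands the CFSE gain from square planar is small, so a 3d d⁸ ion takes the sterically preferred tetrahedral geometry.

tetrahedral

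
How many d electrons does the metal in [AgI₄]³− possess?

Summing ligand charges against the −3 overall charge gives an oxidation state of +1 for silver.
Silver is a group-11 element; Ag(I) is therefore d¹⁰.

d10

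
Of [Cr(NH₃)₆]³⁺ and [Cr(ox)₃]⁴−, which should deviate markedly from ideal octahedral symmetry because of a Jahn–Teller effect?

[Cr(NH₃)₆]³⁺: Ligand charges: ammonia is neutral. With an overall charge of +3 the chromium centre must be in the +3 oxidation state. Cr sits in group 6, so the d-electron count is 6 − 3 = 3. The d³ configuration leaves the e_g set evenly filled (or empty) — no strong Jahn–Teller driving force.
[Cr(ox)₃]⁴−: Summing ligand charges against the −4 overall charge gives an oxidation state of +2 for chromium. Group 6 minus oxidation state 2 gives a d⁴ configuration. Oxalate is a weak-field ligand for a first-row metal, so the complex is high-spin. The t₂g³e_g¹ (high-spin) configuration has an unevenly filled e_g set; the Jahn–Teller theorem predicts a tetragonal distortion (typically axial elongation) to lift the degeneracy.

[Cr(ox)₃]⁴−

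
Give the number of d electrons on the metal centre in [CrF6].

Summing ligand charges against the 0 overall charge gives an oxidation state of +6 for chromium.
Cr sits in group 6, so the d-electron count is 6 − 6 = 0.

d0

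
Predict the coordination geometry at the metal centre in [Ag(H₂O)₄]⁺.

tetrahedral

Ligand charges: water is neutral. With an overall charge of +1 the silver centre must be in the +1 oxidation state.
Group 11 minus oxidation state 1 gives a d¹⁰ configuration.
Coordination number: 4.
A d¹⁰ ion has no crystal-field stabilisation preference between square planar and tetrahedral, so four ligands adopt the sterically favoured tetrahedral geometry.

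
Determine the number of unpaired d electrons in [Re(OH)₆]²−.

Ligand charges: each hydroxide is −1. With an overall charge of −2 the rhenium centre must be in the +4 oxidation state.
Re sits in group 7, so the d-electron count is 7 − 4 = 3.
In an octahedral field the d³ configuration is t₂g³e_g⁰ (only one arrangement possible), giving 3 unpaired electrons.

3 unpaired electrons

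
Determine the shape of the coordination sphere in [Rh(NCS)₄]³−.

Each isothiocyanate is −1; balancing the −3 overall charge requires Rh(I).
Rh sits in group 9, so the d-electron count is 9 − 1 = 8.
With 4 monodentate ligands the coordination number is 4.
A 4d d⁸ ion has a large crystal-field splitting; square planar leaves the high-energy d_{x²−y²} orbital empty and maximises CFSE.

square planar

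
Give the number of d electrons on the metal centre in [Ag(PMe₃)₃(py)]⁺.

d¹⁰

Trimethylphosphine is neutral; pyridine is neutral; balancing the +1 overall charge requires Ag(I).
Group 11 minus oxidation state 1 gives a d¹⁰ configuration.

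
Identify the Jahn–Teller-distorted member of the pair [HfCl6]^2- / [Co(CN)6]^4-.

[Co(CN)6]^4-

[HfCl6]^2-: Each chloride is −1; balancing the −2 overall charge requires Hf(IV). Group 4 minus oxidation state 4 gives a d⁰ configuration. The d⁰ configuration leaves the e_g set evenly filled (or empty) — no strong Jahn–Teller driving force.
[Co(CN)6]^4-: Ligand charges: each cyanide is −1. With an overall charge of −4 the cobalt centre must be in the +2 oxidation state. Group 9 minus oxidation state 2 gives a d⁷ configuration. Cyanide is a strong-field ligand (high in the spectrochemical series) for a first-row metal, so the complex is low-spin. The t₂g⁶e_g¹ (low-spin) configuration has an unevenly filled e_g set; the Jahn–Teller theorem predicts a tetragonal distortion (typically axial elongation) to lift the degeneracy.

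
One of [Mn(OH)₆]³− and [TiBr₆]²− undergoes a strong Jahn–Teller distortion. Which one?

[Mn(OH)₆]³−

[Mn(OH)₆]³−: Ligand charges: each hydroxide is −1. With an overall charge of −3 the manganese centre must be in the +3 oxidation state. Manganese is a group-7 element; Mn(III) is therefore d⁴. Hydroxide is a weak-field ligand for a first-row metal, so the complex is high-spin. The t₂g³e_g¹ (high-spin) configuration has an unevenly filled e_g set; the Jahn–Teller theorem predicts a tetragonal distortion (typically axial elongation) to lift the degeneracy.
[TiBr₆]²−: Each bromide is −1; balancing the −2 overall charge requires Ti(IV). Group 4 minus oxidation state 4 gives a d⁰ configuration. The d⁰ configuration leaves the e_g set evenly filled (or empty) — no strong Jahn–Teller driving force.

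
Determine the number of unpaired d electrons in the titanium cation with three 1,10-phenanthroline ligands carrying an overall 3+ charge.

1

1,10-phenanthroline is neutral; balancing the +3 overall charge requires Ti(III).
Group 4 minus oxidation state 3 gives a d¹ configuration.
Counting donor atoms: 3×1,10-phenanthroline (bidentate) → 6 donors. Coordination number = 6.
In an octahedral field the d¹ configuration is t₂g¹e_g⁰ (only one arrangement possible), giving 1 unpaired electron.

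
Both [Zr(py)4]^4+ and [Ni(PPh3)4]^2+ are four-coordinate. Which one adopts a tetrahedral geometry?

[Zr(py)4]^4+

For [Zr(py)4]^4+: Ligand charges: pyridine is neutral. With an overall charge of +4 the zirconium centre must be in the +4 oxidation state. Zirconium is a group-4 element; Zr(IV) is therefore d⁰. A d⁰ ion has no crystal-field stabilisation preference between square planar and tetrahedral, so four ligands adopt the sterically favoured tetrahedral geometry. → tetrahedral.
For [Ni(PPh3)4]^2+: Triphenylphosphine is neutral; balancing the +2 overall charge requires Ni(II). Group 10 minus oxidation state 2 gives a d⁸ configuration. Triphenylphosphine is a strong-field ligand (high in the spectrochemical series). A 3d d⁸ ion with strong-field ligands gains enough CFSE to favour square planar over tetrahedral. → square planar.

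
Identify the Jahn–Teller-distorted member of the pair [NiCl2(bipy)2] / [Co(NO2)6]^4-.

[NiCl2(bipy)2]: Each chloride is −1; 2,2′-bipyridine is neutral; balancing the 0 overall charge requires Ni(II). Group 10 minus oxidation state 2 gives a d⁸ configuration. The d⁸ configuration leaves the e_g set evenly filled (or empty) — no strong Jahn–Teller driving force.
[Co(NO2)6]^4-: Ligand charges: each nitro (N-bound nitrite) is −1. With an overall charge of −4 the cobalt centre must be in the +2 oxidation state. Cobalt is a group-9 element; Co(II) is therefore d⁷. Nitro (N-bound nitrite) is a strong-field ligand (high in the spectrochemical series) for a first-row metal, so the complex is low-spin. The t₂g⁶e_g¹ (low-spin) configuration has an unevenly filled e_g set; the Jahn–Teller theorem predicts a tetragonal distortion (typically axial elongation) to lift the degeneracy.

[Co(NO2)6]^4-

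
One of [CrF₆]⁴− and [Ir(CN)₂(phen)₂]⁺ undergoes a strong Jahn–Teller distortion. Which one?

[CrF₆]⁴−: Each fluoride is −1; balancing the −4 overall charge requires Cr(II). Chromium is a group-6 element; Cr(II) is therefore d⁴. Fluoride is a weak-field ligand for a first-row metal, so the complex is high-spin. The t₂g³e_g¹ (high-spin) configuration has an unevenly filled e_g set; the Jahn–Teller theorem predicts a tetragonal distortion (typically axial elongation) to lift the degeneracy.
[Ir(CN)₂(phen)₂]⁺: Summing ligand charges against the +1 overall charge gives an oxidation state of +3 for iridium. Group 9 minus oxidation state 3 gives a d⁶ configuration. A 5d ion has a large Δₒ and is invariably low-spin. The d⁶ configuration leaves the e_g set evenly filled (or empty) — no strong Jahn–Teller driving force.

[CrF₆]⁴−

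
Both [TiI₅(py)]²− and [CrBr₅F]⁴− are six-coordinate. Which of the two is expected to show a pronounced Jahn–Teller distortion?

[CrBr₅F]⁴−

[TiI₅(py)]²−: Ligand charges: each iodide is −1; pyridine is neutral. With an overall charge of −2 the titanium centre must be in the +3 oxidation state. Titanium is a group-4 element; Ti(III) is therefore d¹. The d¹ configuration leaves the e_g set evenly filled (or empty) — no strong Jahn–Teller driving force.
[CrBr₅F]⁴−: Summing ligand charges against the −4 overall charge gives an oxidation state of +2 for chromium. Group 6 minus oxidation state 2 gives a d⁴ configuration. Bromide and fluoride are weak-field ligands for a first-row metal, so the complex is high-spin. The t₂g³e_g¹ (high-spin) configuration has an unevenly filled e_g set; the Jahn–Teller theorem predicts a tetragonal distortion (typically axial elongation) to lift the degeneracy.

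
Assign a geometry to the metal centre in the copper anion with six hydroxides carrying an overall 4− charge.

Summing ligand charges against the −4 overall charge gives an oxidation state of +2 for copper.
Copper is a group-11 element; Cu(II) is therefore d⁹.
Coordination number: 6.
Six donors around a single metal centre give an octahedral coordination sphere.

octahedral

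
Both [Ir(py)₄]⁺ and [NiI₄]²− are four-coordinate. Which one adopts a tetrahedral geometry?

[NiI₄]²−

For [Ir(py)₄]⁺: Ligand charges: pyridine is neutral. With an overall charge of +1 the iridium centre must be in the +1 oxidation state. Ir sits in group 9, so the d-electron count is 9 − 1 = 8. A 5d d⁸ ion has a large crystal-field splitting; square planar leaves the high-energy d_{x²−y²} orbital empty and maximises CFSE. → square planar.
For [NiI₄]²−: Each iodide is −1; balancing the −2 overall charge requires Ni(II). Ni sits in group 10, so the d-electron count is 10 − 2 = 8. Iodide is a weak-field ligand. With weak-field ligands the CFSE gain from square planar is small, so a 3d d⁸ ion takes the sterically preferred tetrahedral geometry. → tetrahedral.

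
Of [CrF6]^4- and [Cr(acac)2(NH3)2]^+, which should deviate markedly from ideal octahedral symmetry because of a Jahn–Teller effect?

[CrF6]^4-: Each fluoride is −1; balancing the −4 overall charge requires Cr(II). Cr sits in group 6, so the d-electron count is 6 − 2 = 4. Fluoride is a weak-field ligand for a first-row metal, so the complex is high-spin. The t₂g³e_g¹ (high-spin) configuration has an unevenly filled e_g set; the Jahn–Teller theorem predicts a tetragonal distortion (typically axial elongation) to lift the degeneracy.
[Cr(acac)2(NH3)2]^+: Ligand charges: each acetylacetonate is −1; ammonia is neutral. With an overall charge of +1 the chromium centre must be in the +3 oxidation state. Group 6 minus oxidation state 3 gives a d³ configuration. The d³ configuration leaves the e_g set evenly filled (or empty) — no strong Jahn–Teller driving force.

[CrF6]^4-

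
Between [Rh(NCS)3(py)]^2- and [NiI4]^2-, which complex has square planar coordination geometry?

[Rh(NCS)3(py)]^2-

For [Rh(NCS)3(py)]^2-: Summing ligand charges against the −2 overall charge gives an oxidation state of +1 for rhodium. Group 9 minus oxidation state 1 gives a d⁸ configuration. A 4d d⁸ ion has a large crystal-field splitting; square planar leaves the high-energy d_{x²−y²} orbital empty and maximises CFSE. → square planar.
For [NiI4]^2-: Ligand charges: each iodide is −1. With an overall charge of −2 the nickel centre must be in the +2 oxidation state. Ni sits in group 10, so the d-electron count is 10 − 2 = 8. Iodide is a weak-field ligand. With weak-field ligands the CFSE gain from square planar is small, so a 3d d⁸ ion takes the sterically preferred tetrahedral geometry. → tetrahedral.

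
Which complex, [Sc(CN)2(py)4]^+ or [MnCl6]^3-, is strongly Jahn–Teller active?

[MnCl6]^3-

[Sc(CN)2(py)4]^+: Summing ligand charges against the +1 overall charge gives an oxidation state of +3 for scandium. Group 3 minus oxidation state 3 gives a d⁰ configuration. The d⁰ configuration leaves the e_g set evenly filled (or empty) — no strong Jahn–Teller driving force.
[MnCl6]^3-: Ligand charges: each chloride is −1. With an overall charge of −3 the manganese centre must be in the +3 oxidation state. Manganese is a group-7 element; Mn(III) is therefore d⁴. Chloride is a weak-field ligand for a first-row metal, so the complex is high-spin. The t₂g³e_g¹ (high-spin) configuration has an unevenly filled e_g set; the Jahn–Teller theorem predicts a tetragonal distortion (typically axial elongation) to lift the degeneracy.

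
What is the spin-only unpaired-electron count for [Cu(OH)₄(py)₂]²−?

Summing ligand charges against the −2 overall charge gives an oxidation state of +2 for copper.
Copper is a group-11 element; Cu(II) is therefore d⁹.
In an octahedral field the d⁹ configuration is t₂g⁶e_g³ (only one arrangement possible), giving 1 unpaired electron.

1 unpaired electron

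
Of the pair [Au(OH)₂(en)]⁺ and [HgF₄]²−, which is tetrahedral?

[HgF₄]²−

For [Au(OH)₂(en)]⁺: Each hydroxide is −1; ethylenediamine is neutral; balancing the +1 overall charge requires Au(III). Group 11 minus oxidation state 3 gives a d⁸ configuration. A 5d d⁸ ion has a large crystal-field splitting; square planar leaves the high-energy d_{x²−y²} orbital empty and maximises CFSE. → square planar.
For [HgF₄]²−: Summing ligand charges against the −2 overall charge gives an oxidation state of +2 for mercury. Group 12 minus oxidation state 2 gives a d¹⁰ configuration. A d¹⁰ ion has no crystal-field stabilisation preference between square planar and tetrahedral, so four ligands adopt the sterically favoured tetrahedral geometry. → tetrahedral.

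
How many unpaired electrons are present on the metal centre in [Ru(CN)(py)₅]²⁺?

Summing ligand charges against the +2 overall charge gives an oxidation state of +3 for ruthenium.
Group 8 minus oxidation state 3 gives a d⁵ configuration.
The spin state decides the count: a 4d ion has a large Δₒ and is invariably low-spin.
An octahedral low-spin d⁵ ion is t₂g⁵e_g⁰, giving 1 unpaired electron.

1 unpaired electron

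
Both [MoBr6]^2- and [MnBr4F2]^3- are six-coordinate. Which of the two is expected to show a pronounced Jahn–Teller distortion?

[MnBr4F2]^3-

[MoBr6]^2-: Each bromide is −1; balancing the −2 overall charge requires Mo(IV). Group 6 minus oxidation state 4 gives a d² configuration. The d² configuration leaves the e_g set evenly filled (or empty) — no strong Jahn–Teller driving force.
[MnBr4F2]^3-: Each bromide is −1; each fluoride is −1; balancing the −3 overall charge requires Mn(III). Group 7 minus oxidation state 3 gives a d⁴ configuration. Bromide and fluoride are weak-field ligands for a first-row metal, so the complex is high-spin. The t₂g³e_g¹ (high-spin) configuration has an unevenly filled e_g set; the Jahn–Teller theorem predicts a tetragonal distortion (typically axial elongation) to lift the degeneracy.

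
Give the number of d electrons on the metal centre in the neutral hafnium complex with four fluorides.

Ligand charges: each fluoride is −1. With an overall charge of 0 the hafnium centre must be in the +4 oxidation state.
Hf sits in group 4, so the d-electron count is 4 − 4 = 0.

d0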